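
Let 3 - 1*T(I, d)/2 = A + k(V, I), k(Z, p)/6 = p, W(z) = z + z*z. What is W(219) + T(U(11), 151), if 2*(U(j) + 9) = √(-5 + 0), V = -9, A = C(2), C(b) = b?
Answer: 48290 - 6*I*√5 ≈ 48290.0 - 13.416*I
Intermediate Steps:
A = 2
W(z) = z + z²
U(j) = -9 + I*√5/2 (U(j) = -9 + √(-5 + 0)/2 = -9 + √(-5)/2 = -9 + (I*√5)/2 = -9 + I*√5/2)
k(Z, p) = 6*p
T(I, d) = 2 - 12*I (T(I, d) = 6 - 2*(2 + 6*I) = 6 + (-4 - 12*I) = 2 - 12*I)
W(219) + T(U(11), 151) = 219*(1 + 219) + (2 - 12*(-9 + I*√5/2)) = 219*220 + (2 + (108 - 6*I*√5)) = 48180 + (110 - 6*I*√5) = 48290 - 6*I*√5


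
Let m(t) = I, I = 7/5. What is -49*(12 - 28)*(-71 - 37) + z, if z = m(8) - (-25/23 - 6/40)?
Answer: -38947907/460 ≈ -84669.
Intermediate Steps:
I = 7/5 (I = 7*(1/5) = 7/5 ≈ 1.4000)
m(t) = 7/5
z = 1213/460 (z = 7/5 - (-25/23 - 6/40) = 7/5 - (-25*1/23 - 6*1/40) = 7/5 - (-25/23 - 3/20) = 7/5 - 1*(-569/460) = 7/5 + 569/460 = 1213/460 ≈ 2.6370)
-49*(12 - 28)*(-71 - 37) + z = -49*(12 - 28)*(-71 - 37) + 1213/460 = -(-784)*(-108) + 1213/460 = -49*1728 + 1213/460 = -84672 + 1213/460 = -38947907/460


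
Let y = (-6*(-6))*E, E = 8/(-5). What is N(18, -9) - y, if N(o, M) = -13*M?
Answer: 873/5 ≈ 174.60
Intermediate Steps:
E = -8/5 (E = 8*(-1/5) = -8/5 ≈ -1.6000)
y = -288/5 (y = -6*(-6)*(-8/5) = 36*(-8/5) = -288/5 ≈ -57.600)
N(18, -9) - y = -13*(-9) - 1*(-288/5) = 117 + 288/5 = 873/5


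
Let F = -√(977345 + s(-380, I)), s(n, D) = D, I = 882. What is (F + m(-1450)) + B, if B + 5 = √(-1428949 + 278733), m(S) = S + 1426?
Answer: -29 - √978227 + 2*I*√287554 ≈ -1018.1 + 1072.5*I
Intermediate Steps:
m(S) = 1426 + S
B = -5 + 2*I*√287554 (B = -5 + √(-1428949 + 278733) = -5 + √(-1150216) = -5 + 2*I*√287554 ≈ -5.0 + 1072.5*I)
F = -√978227 (F = -√(977345 + 882) = -√978227 ≈ -989.05)
(F + m(-1450)) + B = (-√978227 + (1426 - 1450)) + (-5 + 2*I*√287554) = (-√978227 - 24) + (-5 + 2*I*√287554) = (-24 - √978227) + (-5 + 2*I*√287554) = -29 - √978227 + 2*I*√287554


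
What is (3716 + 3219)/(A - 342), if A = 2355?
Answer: 6935/2013 ≈ 3.4451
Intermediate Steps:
(3716 + 3219)/(A - 342) = (3716 + 3219)/(2355 - 342) = 6935/2013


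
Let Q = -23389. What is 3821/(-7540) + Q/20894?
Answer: -128094517/78770380 ≈ -1.6262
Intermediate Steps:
3821/(-7540) + Q/20894 = 3821/(-7540) - 23389/20894 = 3821*(-1/7540) - 23389*1/20894 = -3821/7540 - 23389/20894 = -128094517/78770380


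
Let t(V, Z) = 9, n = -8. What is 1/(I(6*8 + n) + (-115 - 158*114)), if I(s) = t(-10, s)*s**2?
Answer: -1/3727 ≈ -0.00026831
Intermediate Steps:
I(s) = 9*s**2
1/(I(6*8 + n) + (-115 - 158*114)) = 1/(9*(6*8 - 8)**2 + (-115 - 158*114)) = 1/(9*(48 - 8)**2 + (-115 - 18012)) = 1/(9*40**2 - 18127) = 1/(9*1600 - 18127) = 1/(14400 - 18127) = 1/(-3727) = -1/3727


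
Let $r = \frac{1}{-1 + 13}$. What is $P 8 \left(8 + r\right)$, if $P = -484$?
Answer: $- \frac{93896}{3} \approx -31299.0$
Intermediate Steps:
$r = \frac{1}{12} \approx 0.083333$
$P 8 \left(8 + r\right) = - 484 \cdot 8 \left(8 + \frac{1}{12}\right) = - 484 \cdot 8 \cdot \frac{97}{12} = \left(-484\right) \frac{194}{3} = - \frac{93896}{3}$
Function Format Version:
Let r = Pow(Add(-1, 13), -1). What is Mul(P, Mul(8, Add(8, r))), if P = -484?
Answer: Rational(-93896, 3) ≈ -31299.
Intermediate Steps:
r = Rational(1, 12) (r = Pow(12, -1) = Rational(1, 12) ≈ 0.083333)
Mul(P, Mul(8, Add(8, r))) = Mul(-484, Mul(8, Add(8, Rational(1, 12)))) = Mul(-484, Mul(8, Rational(97, 12))) = Mul(-484, Rational(194, 3)) = Rational(-93896, 3)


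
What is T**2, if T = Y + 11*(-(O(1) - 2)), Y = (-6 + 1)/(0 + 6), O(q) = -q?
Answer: 37249/36 ≈ 1034.7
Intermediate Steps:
Y = -5/6 ≈ -0.83333
T = 193/6 (T = -5/6 + 11*(-(-1*1 - 2)) = -5/6 + 11*(-(-1 - 2)) = -5/6 + 11*(-1*(-3)) = -5/6 + 11*3 = -5/6 + 33 = 193/6 ≈ 32.167)
T**2 = (193/6)**2 = 37249/36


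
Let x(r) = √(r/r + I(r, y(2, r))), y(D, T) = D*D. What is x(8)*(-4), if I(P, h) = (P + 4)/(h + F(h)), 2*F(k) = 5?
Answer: -4*√481/13 ≈ -6.7482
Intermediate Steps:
F(k) = 5/2 (F(k) = (½)*5 = 5/2)
y(D, T) = D²
I(P, h) = (4 + P)/(5/2 + h) (I(P, h) = (P + 4)/(h + 5/2) = (4 + P)/(5/2 + h))
x(r) = √(21/13 + 2*r/13) (x(r) = √(r/r + 2*(4 + r)/(5 + 2*2²)) = √(1 + 2*(4 + r)/(5 + 2*4)) = √(1 + 2*(4 + r)/(5 + 8)) = √(1 + 2*(4 + r)/13) = √(1 + 2*(1/13)*(4 + r)) = √(1 + (8/13 + 2*r/13)) = √(21/13 + 2*r/13))
x(8)*(-4) = (√(273 + 26*8)/13)*(-4) = (√(273 + 208)/13)*(-4) = (√481/13)*(-4) = -4*√481/13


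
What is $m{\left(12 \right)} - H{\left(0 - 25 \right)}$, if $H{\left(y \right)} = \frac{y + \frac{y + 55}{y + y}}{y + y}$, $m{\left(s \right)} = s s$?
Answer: $\frac{17936}{125} \approx 143.49$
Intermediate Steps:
$m{\left(s \right)} = s^{2}$
$H{\left(y \right)} = \frac{y + \frac{55 + y}{2 y}}{2 y}$
$m{\left(12 \right)} - H{\left(0 - 25 \right)} = 12^{2} - \frac{55 + \left(0 - 25\right) + 2 \left(0 - 25\right)^{2}}{4 \left(0 - 25\right)^{2}} = 144 - \frac{55 + \left(0 - 25\right) + 2 \left(0 - 25\right)^{2}}{4 \left(0 - 25\right)^{2}} = 144 - \frac{55 - 25 + 2 \left(-25\right)^{2}}{4 \cdot 625} = 144 - \frac{1}{4} \cdot \frac{1}{625} \left(55 - 25 + 2 \cdot 625\right) = 144 - \frac{1}{4} \cdot \frac{1}{625} \left(55 - 25 + 1250\right) = 144 - \frac{1}{4} \cdot \frac{1}{625} \cdot 1280 = 144 - \frac{64}{125} = \frac{17936}{125}$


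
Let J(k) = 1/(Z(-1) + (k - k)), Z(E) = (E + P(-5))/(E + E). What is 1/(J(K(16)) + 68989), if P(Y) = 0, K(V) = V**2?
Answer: 1/68991 ≈ 1.4495e-5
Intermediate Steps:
Z(E) = 1/2 (Z(E) = (E + 0)/(E + E) = E/((2*E)) = E*(1/(2*E)) = 1/2)
J(k) = 2 (J(k) = 1/(1/2 + (k - k)) = 1/(1/2 + 0) = 1/(1/2) = 2)
1/(J(K(16)) + 68989) = 1/(2 + 68989) = 1/68991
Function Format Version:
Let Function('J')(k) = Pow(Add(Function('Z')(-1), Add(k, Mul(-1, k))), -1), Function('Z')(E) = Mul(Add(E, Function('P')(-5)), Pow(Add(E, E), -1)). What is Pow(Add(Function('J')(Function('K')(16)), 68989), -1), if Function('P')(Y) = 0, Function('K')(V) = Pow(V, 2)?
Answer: Rational(1, 68991) ≈ 1.4495e-5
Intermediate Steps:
Function('Z')(E) = Rational(1, 2) (Function('Z')(E) = Mul(Add(E, 0), Pow(Add(E, E), -1)) = Mul(E, Pow(Mul(2, E), -1)) = Mul(E, Mul(Rational(1, 2), Pow(E, -1))) = Rational(1, 2))
Function('J')(k) = 2 (Function('J')(k) = Pow(Add(Rational(1, 2), Add(k, Mul(-1, k))), -1) = Pow(Add(Rational(1, 2), 0), -1) = Pow(Rational(1, 2), -1) = 2)
Pow(Add(Function('J')(Function('K')(16)), 68989), -1) = Pow(Add(2, 68989), -1) = Pow(68991, -1) = Rational(1, 68991)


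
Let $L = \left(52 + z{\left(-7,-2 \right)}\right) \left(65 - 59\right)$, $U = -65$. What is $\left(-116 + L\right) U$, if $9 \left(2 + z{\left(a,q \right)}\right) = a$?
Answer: $- \frac{34970}{3} \approx -11657.0$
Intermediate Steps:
$z{\left(a,q \right)} = -2 + \frac{a}{9}$
$L = \frac{886}{3}$ ($L = \left(52 + \left(-2 + \frac{1}{9} \left(-7\right)\right)\right) \left(65 - 59\right) = \left(52 - \frac{25}{9}\right) 6 = \frac{443}{9} \cdot 6 = \frac{886}{3} \approx 295.33$)
$\left(-116 + L\right) U = \left(-116 + \frac{886}{3}\right) \left(-65\right) = \frac{538}{3} \left(-65\right) = - \frac{34970}{3}$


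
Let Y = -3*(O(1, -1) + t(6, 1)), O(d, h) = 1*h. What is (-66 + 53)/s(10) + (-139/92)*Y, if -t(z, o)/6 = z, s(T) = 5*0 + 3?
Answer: -47483/276 ≈ -172.04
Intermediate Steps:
s(T) = 3 (s(T) = 0 + 3 = 3)
O(d, h) = h
t(z, o) = -6*z
Y = 111 (Y = -3*(-1 - 6*6) = -3*(-1 - 36) = -3*(-37) = 111)
(-66 + 53)/s(10) + (-139/92)*Y = (-66 + 53)/3 - 139/92*111 = -13*⅓ - 139*1/92*111 = -13/3 - 139/92*111 = -13/3 - 15429/92 = -47483/276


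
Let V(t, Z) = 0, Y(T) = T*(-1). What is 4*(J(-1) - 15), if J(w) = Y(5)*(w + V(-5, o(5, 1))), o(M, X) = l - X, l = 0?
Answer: -40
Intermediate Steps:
o(M, X) = -X (o(M, X) = 0 - X = -X)
Y(T) = -T
J(w) = -5*w (J(w) = (-1*5)*(w + 0) = -5*w)
4*(J(-1) - 15) = 4*(-5*(-1) - 15) = 4*(5 - 15) = 4*(-10) = -40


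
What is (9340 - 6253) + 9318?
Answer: 12405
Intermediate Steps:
(9340 - 6253) + 9318 = 3087 + 9318 = 12405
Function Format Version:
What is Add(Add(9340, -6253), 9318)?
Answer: 12405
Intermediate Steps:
Add(Add(9340, -6253), 9318) = Add(3087, 9318) = 12405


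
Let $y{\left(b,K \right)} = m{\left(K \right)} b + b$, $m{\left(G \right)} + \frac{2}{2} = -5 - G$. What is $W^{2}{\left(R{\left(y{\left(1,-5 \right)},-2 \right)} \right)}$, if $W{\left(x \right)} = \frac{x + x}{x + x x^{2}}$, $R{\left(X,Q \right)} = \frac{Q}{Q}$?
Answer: $1$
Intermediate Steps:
$m{\left(G \right)} = -6 - G$ ($m{\left(G \right)} = -1 - \left(5 + G\right) = -6 - G$)
$y{\left(b,K \right)} = b + b \left(-6 - K\right)$ ($y{\left(b,K \right)} = \left(-6 - K\right) b + b = b \left(-6 - K\right) + b = b + b \left(-6 - K\right)$)
$R{\left(X,Q \right)} = 1$
$W{\left(x \right)} = \frac{2 x}{x + x^{3}}$
$W^{2}{\left(R{\left(y{\left(1,-5 \right)},-2 \right)} \right)} = \left(\frac{2}{1 + 1^{2}}\right)^{2} = \left(\frac{2}{1 + 1}\right)^{2} = \left(\frac{2}{2}\right)^{2} = \left(2 \cdot \frac{1}{2}\right)^{2} = 1^{2} = 1$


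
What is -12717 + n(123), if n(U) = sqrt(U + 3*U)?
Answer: -12717 + 2*sqrt(123) ≈ -12695.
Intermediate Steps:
n(U) = 2*sqrt(U) (n(U) = sqrt(4*U) = 2*sqrt(U))
-12717 + n(123) = -12717 + 2*sqrt(123)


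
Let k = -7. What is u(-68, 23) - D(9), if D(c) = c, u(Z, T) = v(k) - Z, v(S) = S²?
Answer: 108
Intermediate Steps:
u(Z, T) = 49 - Z (u(Z, T) = (-7)² - Z = 49 - Z)
u(-68, 23) - D(9) = (49 - 1*(-68)) - 1*9 = (49 + 68) - 9 = 117 - 9 = 108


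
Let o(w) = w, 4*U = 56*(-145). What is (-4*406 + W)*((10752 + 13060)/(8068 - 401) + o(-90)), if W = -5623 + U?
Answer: 6180504386/7667 ≈ 8.0612e+5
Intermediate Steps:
U = -2030 (U = (56*(-145))/4 = (1/4)*(-8120) = -2030)
W = -7653 (W = -5623 - 2030 = -7653)
(-4*406 + W)*((10752 + 13060)/(8068 - 401) + o(-90)) = (-4*406 - 7653)*((10752 + 13060)/(8068 - 401) - 90) = (-1624 - 7653)*(23812/7667 - 90) = -9277*(23812*(1/7667) - 90) = -9277*(23812/7667 - 90) = -9277*(-666218/7667) = 6180504386/7667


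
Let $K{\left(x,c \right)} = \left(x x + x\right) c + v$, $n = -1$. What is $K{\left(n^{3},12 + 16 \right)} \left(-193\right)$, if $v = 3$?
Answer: $-579$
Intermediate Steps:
$K{\left(x,c \right)} = 3 + c \left(x + x^{2}\right)$ ($K{\left(x,c \right)} = \left(x x + x\right) c + 3 = \left(x^{2} + x\right) c + 3 = \left(x + x^{2}\right) c + 3 = c \left(x + x^{2}\right) + 3 = 3 + c \left(x + x^{2}\right)$)
$K{\left(n^{3},12 + 16 \right)} \left(-193\right) = \left(3 + \left(12 + 16\right) \left(-1\right)^{3} + \left(12 + 16\right) \left(\left(-1\right)^{3}\right)^{2}\right) \left(-193\right) = \left(3 + 28 \left(-1\right) + 28 \left(-1\right)^{2}\right) \left(-193\right) = \left(3 - 28 + 28 \cdot 1\right) \left(-193\right) = \left(3 - 28 + 28\right) \left(-193\right) = 3 \left(-193\right) = -579$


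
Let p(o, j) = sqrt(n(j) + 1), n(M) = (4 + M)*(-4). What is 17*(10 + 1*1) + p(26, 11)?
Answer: 187 + I*sqrt(59) ≈ 187.0 + 7.6811*I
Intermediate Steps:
n(M) = -16 - 4*M
p(o, j) = sqrt(-15 - 4*j) (p(o, j) = sqrt((-16 - 4*j) + 1) = sqrt(-15 - 4*j))
17*(10 + 1*1) + p(26, 11) = 17*(10 + 1*1) + sqrt(-15 - 4*11) = 17*(10 + 1) + sqrt(-15 - 44) = 17*11 + sqrt(-59) = 187 + I*sqrt(59)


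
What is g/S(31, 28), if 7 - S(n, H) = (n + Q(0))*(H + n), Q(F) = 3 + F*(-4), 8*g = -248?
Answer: 31/1999 ≈ 0.015508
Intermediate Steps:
g = -31 (g = (1/8)*(-248) = -31)
Q(F) = 3 - 4*F
S(n, H) = 7 - (3 + n)*(H + n) (S(n, H) = 7 - (n + (3 - 4*0))*(H + n) = 7 - (n + (3 + 0))*(H + n) = 7 - (n + 3)*(H + n) = 7 - (3 + n)*(H + n))
g/S(31, 28) = -31/(7 - 1*31**2 - 3*28 - 3*31 - 1*28*31) = -31/(7 - 1*961 - 84 - 93 - 868) = -31/(7 - 961 - 84 - 93 - 868) = -31/(-1999) = -31*(-1/1999) = 31/1999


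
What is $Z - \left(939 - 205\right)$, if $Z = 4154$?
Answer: $3420$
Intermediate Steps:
$Z - \left(939 - 205\right) = 4154 - \left(939 - 205\right) = 4154 - 734 = 3420$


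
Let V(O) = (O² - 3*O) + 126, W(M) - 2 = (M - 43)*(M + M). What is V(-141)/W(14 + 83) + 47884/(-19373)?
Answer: -52969081/101495147 ≈ -0.52189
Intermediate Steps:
W(M) = 2 + 2*M*(-43 + M) (W(M) = 2 + (M - 43)*(M + M) = 2 + (-43 + M)*(2*M) = 2 + 2*M*(-43 + M))
V(O) = 126 + O² - 3*O
V(-141)/W(14 + 83) + 47884/(-19373) = (126 + (-141)² - 3*(-141))/(2 - 86*(14 + 83) + 2*(14 + 83)²) + 47884/(-19373) = (126 + 19881 + 423)/(2 - 86*97 + 2*97²) + 47884*(-1/19373) = 20430/(2 - 8342 + 2*9409) - 47884/19373 = 20430/(2 - 8342 + 18818) - 47884/19373 = 20430/10478 - 47884/19373 = 20430*(1/10478) - 47884/19373 = 10215/5239 - 47884/19373 = -52969081/101495147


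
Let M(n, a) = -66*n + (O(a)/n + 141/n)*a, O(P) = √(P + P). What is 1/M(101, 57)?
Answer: -22396043/147509750685 - 1919*√114/147509750685 ≈ -0.00015197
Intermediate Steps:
O(P) = √2*√P (O(P) = √(2*P) = √2*√P)
M(n, a) = -66*n + a*(141/n + √2*√a/n) (M(n, a) = -66*n + ((√2*√a)/n + 141/n)*a = -66*n + (√2*√a/n + 141/n)*a = -66*n + (141/n + √2*√a/n)*a = -66*n + a*(141/n + √2*√a/n))
1/M(101, 57) = 1/((-66*101² + 141*57 + √2*57^(3/2))/101) = 1/((-66*10201 + 8037 + √2*(57*√57))/101) = 1/((-673266 + 8037 + 57*√114)/101) = 1/((-665229 + 57*√114)/101) = 1/(-665229/101 + 57*√114/101)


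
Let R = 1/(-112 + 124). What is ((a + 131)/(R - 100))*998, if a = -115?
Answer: -191616/1199 ≈ -159.81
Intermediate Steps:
R = 1/12 ≈ 0.083333
((a + 131)/(R - 100))*998 = ((-115 + 131)/(1/12 - 100))*998 = (16/(-1199/12))*998 = (16*(-12/1199))*998 = -192/1199*998 = -191616/1199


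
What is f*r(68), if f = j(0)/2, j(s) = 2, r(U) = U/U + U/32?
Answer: 25/8 ≈ 3.1250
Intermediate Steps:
r(U) = 1 + U/32 (r(U) = 1 + U*(1/32) = 1 + U/32)
f = 1 (f = 2/2 = 2*(½) = 1)
f*r(68) = 1*(1 + (1/32)*68) = 1*(1 + 17/8) = 1*(25/8) = 25/8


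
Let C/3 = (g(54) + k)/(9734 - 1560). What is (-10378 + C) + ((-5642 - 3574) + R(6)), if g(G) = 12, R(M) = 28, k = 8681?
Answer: -159906405/8174 ≈ -19563.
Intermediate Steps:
C = 26079/8174 (C = 3*((12 + 8681)/(9734 - 1560)) = 3*(8693/8174) = 26079/8174 ≈ 3.1905)
(-10378 + C) + ((-5642 - 3574) + R(6)) = (-10378 + 26079/8174) + ((-5642 - 3574) + 28) = -84803693/8174 + (-9216 + 28) = -84803693/8174 - 9188 = -159906405/8174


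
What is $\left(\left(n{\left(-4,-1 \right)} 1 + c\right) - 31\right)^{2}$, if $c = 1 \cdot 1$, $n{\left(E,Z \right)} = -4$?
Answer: $1156$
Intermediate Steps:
$c = 1$
$\left(\left(n{\left(-4,-1 \right)} 1 + c\right) - 31\right)^{2} = \left(\left(\left(-4\right) 1 + 1\right) - 31\right)^{2} = \left(\left(-4 + 1\right) - 31\right)^{2} = \left(-3 - 31\right)^{2} = \left(-34\right)^{2} = 1156$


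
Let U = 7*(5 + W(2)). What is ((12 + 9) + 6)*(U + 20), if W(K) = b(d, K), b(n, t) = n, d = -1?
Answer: 1296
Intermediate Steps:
W(K) = -1
U = 28 (U = 7*(5 - 1) = 7*4 = 28)
((12 + 9) + 6)*(U + 20) = ((12 + 9) + 6)*(28 + 20) = (21 + 6)*48 = 27*48 = 1296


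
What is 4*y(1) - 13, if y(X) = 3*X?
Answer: -1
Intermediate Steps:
4*y(1) - 13 = 4*(3*1) - 13 = 4*3 - 13 = 12 - 13 = -1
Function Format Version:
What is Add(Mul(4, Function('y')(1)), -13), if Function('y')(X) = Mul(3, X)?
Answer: -1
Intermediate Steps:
Add(Mul(4, Function('y')(1)), -13) = Add(Mul(4, Mul(3, 1)), -13) = Add(Mul(4, 3), -13) = Add(12, -13) = -1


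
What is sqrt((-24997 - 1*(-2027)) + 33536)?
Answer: 3*sqrt(1174) ≈ 102.79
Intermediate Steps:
sqrt((-24997 - 1*(-2027)) + 33536) = sqrt((-24997 + 2027) + 33536) = sqrt(-22970 + 33536) = sqrt(10566) = 3*sqrt(1174)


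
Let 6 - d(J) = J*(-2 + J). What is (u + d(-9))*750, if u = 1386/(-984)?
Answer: -5806125/82 ≈ -70806.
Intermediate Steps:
u = -231/164 (u = 1386*(-1/984) = -231/164 ≈ -1.4085)
d(J) = 6 - J*(-2 + J)
(u + d(-9))*750 = (-231/164 + (6 - 1*(-9)² + 2*(-9)))*750 = (-231/164 + (6 - 1*81 - 18))*750 = (-231/164 + (6 - 81 - 18))*750 = (-231/164 - 93)*750 = -15483/164*750 = -5806125/82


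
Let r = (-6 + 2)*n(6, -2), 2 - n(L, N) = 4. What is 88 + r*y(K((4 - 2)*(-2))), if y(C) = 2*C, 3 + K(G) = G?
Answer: -24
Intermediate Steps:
n(L, N) = -2 (n(L, N) = 2 - 1*4 = 2 - 4 = -2)
K(G) = -3 + G
r = 8 (r = (-6 + 2)*(-2) = -4*(-2) = 8)
88 + r*y(K((4 - 2)*(-2))) = 88 + 8*(2*(-3 + (4 - 2)*(-2))) = 88 + 8*(2*(-3 + 2*(-2))) = 88 + 8*(2*(-3 - 4)) = 88 + 8*(2*(-7)) = 88 + 8*(-14) = 88 - 112 = -24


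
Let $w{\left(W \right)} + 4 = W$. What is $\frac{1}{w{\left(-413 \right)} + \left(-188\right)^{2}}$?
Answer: $\frac{1}{34927} \approx 2.8631 \cdot 10^{-5}$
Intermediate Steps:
$w{\left(W \right)} = -4 + W$
$\frac{1}{w{\left(-413 \right)} + \left(-188\right)^{2}} = \frac{1}{\left(-4 - 413\right) + \left(-188\right)^{2}} = \frac{1}{-417 + 35344} = \frac{1}{34927}$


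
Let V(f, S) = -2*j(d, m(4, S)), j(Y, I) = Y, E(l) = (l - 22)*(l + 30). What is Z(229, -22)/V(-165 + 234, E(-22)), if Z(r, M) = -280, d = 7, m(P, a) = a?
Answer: 20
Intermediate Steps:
E(l) = (-22 + l)*(30 + l)
V(f, S) = -14 (V(f, S) = -2*7 = -14)
Z(229, -22)/V(-165 + 234, E(-22)) = -280/(-14) = -280*(-1/14) = 20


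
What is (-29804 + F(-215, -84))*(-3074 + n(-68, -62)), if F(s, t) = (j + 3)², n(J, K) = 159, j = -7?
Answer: 86832020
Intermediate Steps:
F(s, t) = 16 (F(s, t) = (-7 + 3)² = (-4)² = 16)
(-29804 + F(-215, -84))*(-3074 + n(-68, -62)) = (-29804 + 16)*(-3074 + 159) = -29788*(-2915) = 86832020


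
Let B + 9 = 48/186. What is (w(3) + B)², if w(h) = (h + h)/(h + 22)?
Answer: 43414921/600625 ≈ 72.283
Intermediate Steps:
B = -271/31 (B = -9 + 48/186 = -9 + 48*(1/186) = -9 + 8/31 = -271/31 ≈ -8.7419)
w(h) = 2*h/(22 + h) (w(h) = (2*h)/(22 + h) = 2*h/(22 + h))
(w(3) + B)² = (2*3/(22 + 3) - 271/31)² = (2*3/25 - 271/31)² = (2*3*(1/25) - 271/31)² = (6/25 - 271/31)² = (-6589/775)² = 43414921/600625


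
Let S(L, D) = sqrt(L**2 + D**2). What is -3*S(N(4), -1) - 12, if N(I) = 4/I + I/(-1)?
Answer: -12 - 3*sqrt(10) ≈ -21.487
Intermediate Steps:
N(I) = -I + 4/I (N(I) = 4/I + I*(-1) = 4/I - I = -I + 4/I)
S(L, D) = sqrt(D**2 + L**2)
-3*S(N(4), -1) - 12 = -3*sqrt((-1)**2 + (-1*4 + 4/4)**2) - 12 = -3*sqrt(1 + (-4 + 4*(1/4))**2) - 12 = -3*sqrt(1 + (-4 + 1)**2) - 12 = -3*sqrt(1 + (-3)**2) - 12 = -3*sqrt(1 + 9) - 12 = -3*sqrt(10) - 12 = -12 - 3*sqrt(10)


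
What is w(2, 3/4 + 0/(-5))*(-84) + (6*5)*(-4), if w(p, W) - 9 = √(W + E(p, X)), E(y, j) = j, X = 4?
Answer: -876 - 42*√19 ≈ -1059.1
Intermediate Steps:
w(p, W) = 9 + √(4 + W) (w(p, W) = 9 + √(W + 4) = 9 + √(4 + W))
w(2, 3/4 + 0/(-5))*(-84) + (6*5)*(-4) = (9 + √(4 + (3/4 + 0/(-5))))*(-84) + (6*5)*(-4) = (9 + √(4 + (3*(¼) + 0*(-⅕))))*(-84) + 30*(-4) = (9 + √(4 + (¾ + 0)))*(-84) - 120 = (9 + √(4 + ¾))*(-84) - 120 = (9 + √(19/4))*(-84) - 120 = (9 + √19/2)*(-84) - 120 = (-756 - 42*√19) - 120 = -876 - 42*√19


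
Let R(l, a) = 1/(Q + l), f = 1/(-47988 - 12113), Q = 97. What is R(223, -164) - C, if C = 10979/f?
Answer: 211151641281/320 ≈ 6.5985e+8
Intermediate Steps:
f = -1/60101 (f = 1/(-60101) = -1/60101 ≈ -1.6639e-5)
R(l, a) = 1/(97 + l)
C = -659848879 (C = 10979/(-1/60101) = 10979*(-60101) = -659848879)
R(223, -164) - C = 1/(97 + 223) - 1*(-659848879) = 1/320 + 659848879 = 211151641281/320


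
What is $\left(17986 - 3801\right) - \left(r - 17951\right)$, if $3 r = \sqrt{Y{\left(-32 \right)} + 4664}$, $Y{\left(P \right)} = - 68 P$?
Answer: $32136 - 2 \sqrt{190} \approx 32108.0$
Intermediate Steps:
$r = 2 \sqrt{190}$ ($r = \frac{\sqrt{\left(-68\right) \left(-32\right) + 4664}}{3} = \frac{\sqrt{2176 + 4664}}{3} = \frac{\sqrt{6840}}{3} = \frac{6 \sqrt{190}}{3} = 2 \sqrt{190} \approx 27.568$)
$\left(17986 - 3801\right) - \left(r - 17951\right) = \left(17986 - 3801\right) - \left(2 \sqrt{190} - 17951\right) = 14185 - \left(-17951 + 2 \sqrt{190}\right) = 14185 + \left(17951 - 2 \sqrt{190}\right) = 32136 - 2 \sqrt{190}$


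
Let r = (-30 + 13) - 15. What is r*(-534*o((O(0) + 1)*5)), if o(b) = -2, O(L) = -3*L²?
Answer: -34176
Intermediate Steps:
r = -32 (r = -17 - 15 = -32)
r*(-534*o((O(0) + 1)*5)) = -(-17088)*(-2) = -32*1068 = -34176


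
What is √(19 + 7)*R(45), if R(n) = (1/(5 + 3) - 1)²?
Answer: 49*√26/64 ≈ 3.9039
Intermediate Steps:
R(n) = 49/64 (R(n) = (1/8 - 1)² = (⅛ - 1)² = (-7/8)² = 49/64)
√(19 + 7)*R(45) = √(19 + 7)*(49/64) = √26*(49/64) = 49*√26/64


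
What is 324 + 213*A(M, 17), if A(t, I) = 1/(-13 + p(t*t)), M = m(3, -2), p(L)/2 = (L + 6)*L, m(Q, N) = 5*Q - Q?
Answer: 13992801/43187 ≈ 324.00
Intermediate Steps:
m(Q, N) = 4*Q
p(L) = 2*L*(6 + L) (p(L) = 2*((L + 6)*L) = 2*((6 + L)*L) = 2*(L*(6 + L)) = 2*L*(6 + L))
M = 12 (M = 4*3 = 12)
A(t, I) = 1/(-13 + 2*t²*(6 + t²)) (A(t, I) = 1/(-13 + 2*(t*t)*(6 + t*t)) = 1/(-13 + 2*t²*(6 + t²)))
324 + 213*A(M, 17) = 324 + 213/(-13 + 2*12²*(6 + 12²)) = 324 + 213/(-13 + 2*144*(6 + 144)) = 324 + 213/(-13 + 2*144*150) = 324 + 213/(-13 + 43200) = 324 + 213/43187 = 13992801/43187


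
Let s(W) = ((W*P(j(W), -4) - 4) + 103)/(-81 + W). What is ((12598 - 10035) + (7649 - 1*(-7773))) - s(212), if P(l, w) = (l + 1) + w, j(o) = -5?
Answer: 2357632/131 ≈ 17997.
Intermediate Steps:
P(l, w) = 1 + l + w (P(l, w) = (1 + l) + w = 1 + l + w)
s(W) = (99 - 8*W)/(-81 + W) (s(W) = ((W*(1 - 5 - 4) - 4) + 103)/(-81 + W) = ((W*(-8) - 4) + 103)/(-81 + W) = ((-8*W - 4) + 103)/(-81 + W) = ((-4 - 8*W) + 103)/(-81 + W) = (99 - 8*W)/(-81 + W))
((12598 - 10035) + (7649 - 1*(-7773))) - s(212) = ((12598 - 10035) + (7649 - 1*(-7773))) - (99 - 8*212)/(-81 + 212) = (2563 + (7649 + 7773)) - (99 - 1696)/131 = (2563 + 15422) - (-1597)/131 = 17985 - 1*(-1597/131) = 17985 + 1597/131 = 2357632/131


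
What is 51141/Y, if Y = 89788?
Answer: 51141/89788 ≈ 0.56958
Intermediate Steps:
51141/Y = 51141/89788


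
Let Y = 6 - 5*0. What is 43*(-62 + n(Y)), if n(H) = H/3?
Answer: -2580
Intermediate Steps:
Y = 6 (Y = 6 + 0 = 6)
n(H) = H/3 (n(H) = H*(1/3) = H/3)
43*(-62 + n(Y)) = 43*(-62 + (1/3)*6) = 43*(-62 + 2) = 43*(-60) = -2580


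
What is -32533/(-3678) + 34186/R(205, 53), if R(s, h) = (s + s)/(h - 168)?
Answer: -1444631389/150798 ≈ -9579.9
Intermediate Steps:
R(s, h) = 2*s/(-168 + h) (R(s, h) = (2*s)/(-168 + h) = 2*s/(-168 + h))
-32533/(-3678) + 34186/R(205, 53) = -32533/(-3678) + 34186/((2*205/(-168 + 53))) = -32533*(-1/3678) + 34186/((2*205/(-115))) = 32533/3678 + 34186/((2*205*(-1/115))) = 32533/3678 + 34186/(-82/23) = 32533/3678 + 34186*(-23/82) = 32533/3678 - 393139/41 = -1444631389/150798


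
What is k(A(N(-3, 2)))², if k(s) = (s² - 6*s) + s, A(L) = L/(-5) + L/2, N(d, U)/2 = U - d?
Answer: 36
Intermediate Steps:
N(d, U) = -2*d + 2*U (N(d, U) = 2*(U - d) = -2*d + 2*U)
A(L) = 3*L/10 (A(L) = L*(-⅕) + L*(½) = -L/5 + L/2 = 3*L/10)
k(s) = s² - 5*s
k(A(N(-3, 2)))² = ((3*(-2*(-3) + 2*2)/10)*(-5 + 3*(-2*(-3) + 2*2)/10))² = ((3*(6 + 4)/10)*(-5 + 3*(6 + 4)/10))² = (((3/10)*10)*(-5 + (3/10)*10))² = (3*(-5 + 3))² = (3*(-2))² = (-6)² = 36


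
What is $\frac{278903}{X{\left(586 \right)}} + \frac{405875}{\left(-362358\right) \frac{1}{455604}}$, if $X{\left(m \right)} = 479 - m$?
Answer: $- \frac{3314552999629}{6462051} \approx -5.1293 \cdot 10^{5}$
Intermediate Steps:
$\frac{278903}{X{\left(586 \right)}} + \frac{405875}{\left(-362358\right) \frac{1}{455604}} = \frac{278903}{479 - 586} + \frac{405875}{\left(-362358\right) \frac{1}{455604}} = \frac{278903}{-107} + \frac{405875}{- \frac{60393}{75934}} = 278903 \left(- \frac{1}{107}\right) + 405875 \left(- \frac{75934}{60393}\right) = - \frac{278903}{107} - \frac{30819712250}{60393} = - \frac{3314552999629}{6462051}$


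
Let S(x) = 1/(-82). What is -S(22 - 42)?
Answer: 1/82 ≈ 0.012195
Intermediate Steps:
S(x) = -1/82
-S(22 - 42) = -1*(-1/82) = 1/82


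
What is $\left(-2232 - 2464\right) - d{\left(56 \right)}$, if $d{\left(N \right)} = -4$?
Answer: $-4692$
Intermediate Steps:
$\left(-2232 - 2464\right) - d{\left(56 \right)} = \left(-2232 - 2464\right) - -4 = -4696 + 4 = -4692$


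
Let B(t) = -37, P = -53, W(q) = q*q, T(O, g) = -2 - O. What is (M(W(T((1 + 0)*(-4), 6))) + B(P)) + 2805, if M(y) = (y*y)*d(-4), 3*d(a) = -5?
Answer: 8224/3 ≈ 2741.3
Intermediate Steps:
d(a) = -5/3 (d(a) = (1/3)*(-5) = -5/3)
W(q) = q**2
M(y) = -5*y**2/3 (M(y) = (y*y)*(-5/3) = y**2*(-5/3) = -5*y**2/3)
(M(W(T((1 + 0)*(-4), 6))) + B(P)) + 2805 = (-5*(-2 - (1 + 0)*(-4))**4/3 - 37) + 2805 = (-5*(-2 - (-4))**4/3 - 37) + 2805 = (-5*(-2 - 1*(-4))**4/3 - 37) + 2805 = (-5*(-2 + 4)**4/3 - 37) + 2805 = (-5*(2**2)**2/3 - 37) + 2805 = (-5/3*4**2 - 37) + 2805 = (-5/3*16 - 37) + 2805 = (-80/3 - 37) + 2805 = -191/3 + 2805 = 8224/3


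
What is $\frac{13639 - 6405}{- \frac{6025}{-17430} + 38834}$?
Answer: $\frac{25217724}{135376529} \approx 0.18628$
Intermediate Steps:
$\frac{13639 - 6405}{- \frac{6025}{-17430} + 38834} = \frac{7234}{\left(-6025\right) \left(- \frac{1}{17430}\right) + 38834} = \frac{7234}{\frac{1205}{3486} + 38834} = \frac{7234}{\frac{135376529}{3486}} = 7234 \cdot \frac{3486}{135376529} = \frac{25217724}{135376529}$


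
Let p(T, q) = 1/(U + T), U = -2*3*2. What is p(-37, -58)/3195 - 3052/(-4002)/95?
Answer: 15914189/1984021515 ≈ 0.0080212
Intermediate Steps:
U = -12 (U = -6*2 = -12)
p(T, q) = 1/(-12 + T)
p(-37, -58)/3195 - 3052/(-4002)/95 = 1/(-12 - 37*3195) - 3052/(-4002)/95 = (1/3195)/(-49) - 3052*(-1/4002)*(1/95) = -1/49*1/3195 + (1526/2001)*(1/95) = -1/156555 + 1526/190095 = 15914189/1984021515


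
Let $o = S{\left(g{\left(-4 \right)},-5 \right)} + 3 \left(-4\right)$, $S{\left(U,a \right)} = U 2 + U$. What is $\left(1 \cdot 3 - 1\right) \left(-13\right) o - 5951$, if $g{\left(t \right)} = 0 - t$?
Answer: $-5951$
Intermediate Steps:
$g{\left(t \right)} = - t$
$S{\left(U,a \right)} = 3 U$ ($S{\left(U,a \right)} = 2 U + U = 3 U$)
$o = 0$ ($o = 3 \left(\left(-1\right) \left(-4\right)\right) + 3 \left(-4\right) = 3 \cdot 4 - 12 = 12 - 12 = 0$)
$\left(1 \cdot 3 - 1\right) \left(-13\right) o - 5951 = \left(1 \cdot 3 - 1\right) \left(-13\right) 0 - 5951 = \left(3 - 1\right) \left(-13\right) 0 - 5951 = 2 \left(-13\right) 0 - 5951 = \left(-26\right) 0 - 5951 = 0 - 5951 = -5951$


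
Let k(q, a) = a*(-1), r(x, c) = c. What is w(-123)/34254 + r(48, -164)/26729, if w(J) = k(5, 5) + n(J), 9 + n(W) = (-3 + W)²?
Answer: 19016261/41617053 ≈ 0.45693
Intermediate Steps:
k(q, a) = -a
n(W) = -9 + (-3 + W)²
w(J) = -5 + J*(-6 + J) (w(J) = -1*5 + J*(-6 + J) = -5 + J*(-6 + J))
w(-123)/34254 + r(48, -164)/26729 = (-5 - 123*(-6 - 123))/34254 - 164/26729 = (-5 - 123*(-129))*(1/34254) - 164*1/26729 = (-5 + 15867)*(1/34254) - 164/26729 = 15862*(1/34254) - 164/26729 = 721/1557 - 164/26729 = 19016261/41617053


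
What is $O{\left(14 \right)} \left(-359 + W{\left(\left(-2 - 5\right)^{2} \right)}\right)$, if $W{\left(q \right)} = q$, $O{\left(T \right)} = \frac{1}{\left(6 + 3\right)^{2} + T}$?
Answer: $- \frac{62}{19} \approx -3.2632$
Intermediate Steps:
$O{\left(T \right)} = \frac{1}{81 + T}$ ($O{\left(T \right)} = \frac{1}{9^{2} + T} = \frac{1}{81 + T}$)
$O{\left(14 \right)} \left(-359 + W{\left(\left(-2 - 5\right)^{2} \right)}\right) = \frac{-359 + \left(-2 - 5\right)^{2}}{81 + 14} = \frac{-359 + \left(-7\right)^{2}}{95} = \frac{-359 + 49}{95} = \frac{1}{95} \left(-310\right) = - \frac{62}{19}$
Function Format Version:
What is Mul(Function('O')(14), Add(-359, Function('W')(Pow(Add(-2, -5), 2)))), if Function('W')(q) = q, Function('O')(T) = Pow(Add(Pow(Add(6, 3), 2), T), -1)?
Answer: Rational(-62, 19) ≈ -3.2632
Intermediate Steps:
Function('O')(T) = Pow(Add(81, T), -1) (Function('O')(T) = Pow(Add(Pow(9, 2), T), -1) = Pow(Add(81, T), -1))
Mul(Function('O')(14), Add(-359, Function('W')(Pow(Add(-2, -5), 2)))) = Mul(Pow(Add(81, 14), -1), Add(-359, Pow(Add(-2, -5), 2))) = Mul(Pow(95, -1), Add(-359, Pow(-7, 2))) = Mul(Rational(1, 95), Add(-359, 49)) = Mul(Rational(1, 95), -310) = Rational(-62, 19)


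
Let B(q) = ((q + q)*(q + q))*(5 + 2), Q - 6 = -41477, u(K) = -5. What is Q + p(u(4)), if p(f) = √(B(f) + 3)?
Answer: -41471 + √703 ≈ -41445.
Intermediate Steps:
Q = -41471 (Q = 6 - 41477 = -41471)
B(q) = 28*q² (B(q) = ((2*q)*(2*q))*7 = (4*q²)*7 = 28*q²)
p(f) = √(3 + 28*f²) (p(f) = √(28*f² + 3) = √(3 + 28*f²))
Q + p(u(4)) = -41471 + √(3 + 28*(-5)²) = -41471 + √(3 + 28*25) = -41471 + √(3 + 700) = -41471 + √703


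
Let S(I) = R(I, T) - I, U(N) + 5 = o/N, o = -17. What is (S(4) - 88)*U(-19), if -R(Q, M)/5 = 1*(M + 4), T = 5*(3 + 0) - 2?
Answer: 13806/19 ≈ 726.63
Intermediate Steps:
T = 13 (T = 5*3 - 2 = 15 - 2 = 13)
U(N) = -5 - 17/N
R(Q, M) = -20 - 5*M (R(Q, M) = -5*(M + 4) = -5*(4 + M) = -20 - 5*M)
S(I) = -85 - I (S(I) = (-20 - 5*13) - I = (-20 - 65) - I = -85 - I)
(S(4) - 88)*U(-19) = ((-85 - 1*4) - 88)*(-5 - 17/(-19)) = ((-85 - 4) - 88)*(-5 - 17*(-1/19)) = (-89 - 88)*(-5 + 17/19) = -177*(-78/19) = 13806/19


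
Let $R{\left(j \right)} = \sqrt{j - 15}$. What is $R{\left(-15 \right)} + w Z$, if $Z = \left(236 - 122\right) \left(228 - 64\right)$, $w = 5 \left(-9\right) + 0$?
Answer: $-841320 + i \sqrt{30} \approx -8.4132 \cdot 10^{5} + 5.4772 i$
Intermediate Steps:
$R{\left(j \right)} = \sqrt{-15 + j}$
$w = -45$ ($w = -45 + 0 = -45$)
$Z = 18696$ ($Z = 114 \cdot 164 = 18696$)
$R{\left(-15 \right)} + w Z = \sqrt{-15 - 15} - 841320 = \sqrt{-30} - 841320 = i \sqrt{30} - 841320 = -841320 + i \sqrt{30}$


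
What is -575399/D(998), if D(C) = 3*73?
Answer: -575399/219 ≈ -2627.4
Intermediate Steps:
D(C) = 219
-575399/D(998) = -575399/219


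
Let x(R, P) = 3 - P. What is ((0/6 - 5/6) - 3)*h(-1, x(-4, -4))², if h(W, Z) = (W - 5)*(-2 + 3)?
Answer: -138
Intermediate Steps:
h(W, Z) = -5 + W (h(W, Z) = (-5 + W)*1 = -5 + W)
((0/6 - 5/6) - 3)*h(-1, x(-4, -4))² = ((0/6 - 5/6) - 3)*(-5 - 1)² = ((0*(⅙) - 5*⅙) - 3)*(-6)² = ((0 - ⅚) - 3)*36 = (-⅚ - 3)*36 = -23/6*36 = -138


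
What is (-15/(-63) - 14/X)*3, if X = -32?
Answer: 227/112 ≈ 2.0268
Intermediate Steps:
(-15/(-63) - 14/X)*3 = (-15/(-63) - 14/(-32))*3 = (-15*(-1/63) - 14*(-1/32))*3 = (5/21 + 7/16)*3 = (227/336)*3 = 227/112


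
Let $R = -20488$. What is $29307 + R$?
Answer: $8819$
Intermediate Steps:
$29307 + R = 29307 - 20488 = 8819$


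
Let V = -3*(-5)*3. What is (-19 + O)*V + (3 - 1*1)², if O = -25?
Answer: -1976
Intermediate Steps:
V = 45 (V = 15*3 = 45)
(-19 + O)*V + (3 - 1*1)² = (-19 - 25)*45 + (3 - 1*1)² = -44*45 + (3 - 1)² = -1980 + 2² = -1980 + 4 = -1976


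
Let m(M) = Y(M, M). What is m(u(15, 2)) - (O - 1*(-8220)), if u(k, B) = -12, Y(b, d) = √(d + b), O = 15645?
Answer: -23865 + 2*I*√6 ≈ -23865.0 + 4.899*I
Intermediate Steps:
Y(b, d) = √(b + d)
m(M) = √2*√M (m(M) = √(M + M) = √(2*M) = √2*√M)
m(u(15, 2)) - (O - 1*(-8220)) = √2*√(-12) - (15645 - 1*(-8220)) = √2*(2*I*√3) - (15645 + 8220) = 2*I*√6 - 1*23865 = 2*I*√6 - 23865 = -23865 + 2*I*√6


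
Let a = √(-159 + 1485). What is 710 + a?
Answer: 710 + √1326 ≈ 746.41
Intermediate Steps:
a = √1326 ≈ 36.414
710 + a = 710 + √1326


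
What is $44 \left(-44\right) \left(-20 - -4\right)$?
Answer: $30976$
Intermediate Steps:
$44 \left(-44\right) \left(-20 - -4\right) = - 1936 \left(-20 + 4\right) = \left(-1936\right) \left(-16\right) = 30976$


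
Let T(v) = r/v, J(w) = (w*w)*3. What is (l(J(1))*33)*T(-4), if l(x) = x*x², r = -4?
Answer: 891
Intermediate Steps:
J(w) = 3*w² (J(w) = w²*3 = 3*w²)
T(v) = -4/v
l(x) = x³
(l(J(1))*33)*T(-4) = ((3*1²)³*33)*(-4/(-4)) = ((3*1)³*33)*(-4*(-¼)) = (3³*33)*1 = (27*33)*1 = 891*1 = 891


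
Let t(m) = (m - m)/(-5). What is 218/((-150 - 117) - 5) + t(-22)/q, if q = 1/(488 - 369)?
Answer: -109/136 ≈ -0.80147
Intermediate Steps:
q = 1/119 ≈ 0.0084034
t(m) = 0 (t(m) = 0*(-1/5) = 0)
218/((-150 - 117) - 5) + t(-22)/q = 218/((-150 - 117) - 5) + 0/(1/119) = 218/(-267 - 5) + 0*119 = 218/(-272) + 0 = 218*(-1/272) + 0 = -109/136 + 0 = -109/136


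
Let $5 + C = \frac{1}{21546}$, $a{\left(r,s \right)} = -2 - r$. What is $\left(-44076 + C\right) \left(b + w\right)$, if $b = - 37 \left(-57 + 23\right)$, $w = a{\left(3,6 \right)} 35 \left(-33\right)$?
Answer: $- \frac{6679726959425}{21546} \approx -3.1002 \cdot 10^{8}$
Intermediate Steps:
$C = - \frac{107729}{21546}$ ($C = -5 + \frac{1}{21546} = - \frac{107729}{21546} \approx -5.0$)
$w = 5775$ ($w = \left(-2 - 3\right) 35 \left(-33\right) = \left(-5\right) 35 \left(-33\right) = \left(-175\right) \left(-33\right) = 5775$)
$b = 1258$ ($b = \left(-37\right) \left(-34\right) = 1258$)
$\left(-44076 + C\right) \left(b + w\right) = \left(-44076 - \frac{107729}{21546}\right) \left(1258 + 5775\right) = \left(- \frac{949769225}{21546}\right) 7033 = - \frac{6679726959425}{21546}$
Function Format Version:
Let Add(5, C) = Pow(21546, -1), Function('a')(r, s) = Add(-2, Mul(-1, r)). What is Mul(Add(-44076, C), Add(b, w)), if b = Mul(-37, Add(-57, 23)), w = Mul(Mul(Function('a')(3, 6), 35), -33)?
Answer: Rational(-6679726959425, 21546) ≈ -3.1002e+8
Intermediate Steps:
C = Rational(-107729, 21546) (C = Add(-5, Pow(21546, -1)) = Add(-5, Rational(1, 21546)) = Rational(-107729, 21546) ≈ -5.0000)
w = 5775 (w = Mul(Mul(Add(-2, Mul(-1, 3)), 35), -33) = Mul(Mul(Add(-2, -3), 35), -33) = Mul(Mul(-5, 35), -33) = Mul(-175, -33) = 5775)
b = 1258 (b = Mul(-37, -34) = 1258)
Mul(Add(-44076, C), Add(b, w)) = Mul(Add(-44076, Rational(-107729, 21546)), Add(1258, 5775)) = Mul(Rational(-949769225, 21546), 7033) = Rational(-6679726959425, 21546)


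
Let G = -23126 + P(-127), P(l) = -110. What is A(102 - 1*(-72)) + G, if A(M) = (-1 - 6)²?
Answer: -23187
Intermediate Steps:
A(M) = 49 (A(M) = (-7)² = 49)
G = -23236 (G = -23126 - 110 = -23236)
A(102 - 1*(-72)) + G = 49 - 23236 = -23187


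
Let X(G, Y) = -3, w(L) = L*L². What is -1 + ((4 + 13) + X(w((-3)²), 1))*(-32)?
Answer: -449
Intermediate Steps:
w(L) = L³
-1 + ((4 + 13) + X(w((-3)²), 1))*(-32) = -1 + ((4 + 13) - 3)*(-32) = -1 + (17 - 3)*(-32) = -1 + 14*(-32) = -1 - 448 = -449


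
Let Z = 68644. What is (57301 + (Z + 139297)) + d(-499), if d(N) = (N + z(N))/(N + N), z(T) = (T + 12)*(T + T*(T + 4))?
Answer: 771063/2 ≈ 3.8553e+5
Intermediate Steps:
z(T) = (12 + T)*(T + T*(4 + T))
d(N) = (N + N*(60 + N² + 17*N))/(2*N) (d(N) = (N + N*(60 + N² + 17*N))/(N + N) = (N + N*(60 + N² + 17*N))/((2*N)) = (N + N*(60 + N² + 17*N))*(1/(2*N)) = (N + N*(60 + N² + 17*N))/(2*N))
(57301 + (Z + 139297)) + d(-499) = (57301 + (68644 + 139297)) + (61/2 + (½)*(-499)² + (17/2)*(-499)) = (57301 + 207941) + (61/2 + (½)*249001 - 8483/2) = 265242 + (61/2 + 249001/2 - 8483/2) = 265242 + 240579/2 = 771063/2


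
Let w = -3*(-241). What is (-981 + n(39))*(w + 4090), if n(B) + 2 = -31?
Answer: -4880382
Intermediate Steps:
n(B) = -33 (n(B) = -2 - 31 = -33)
w = 723
(-981 + n(39))*(w + 4090) = (-981 - 33)*(723 + 4090) = -1014*4813 = -4880382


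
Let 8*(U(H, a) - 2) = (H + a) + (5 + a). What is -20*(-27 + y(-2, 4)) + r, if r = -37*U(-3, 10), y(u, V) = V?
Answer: 1137/4 ≈ 284.25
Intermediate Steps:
U(H, a) = 21/8 + a/4 + H/8 (U(H, a) = 2 + ((H + a) + (5 + a))/8 = 2 + (5 + H + 2*a)/8 = 2 + (5/8 + a/4 + H/8) = 21/8 + a/4 + H/8)
r = -703/4 (r = -37*(21/8 + (1/4)*10 + (1/8)*(-3)) = -37*(21/8 + 5/2 - 3/8) = -37*19/4 = -703/4 ≈ -175.75)
-20*(-27 + y(-2, 4)) + r = -20*(-27 + 4) - 703/4 = -20*(-23) - 703/4 = 460 - 703/4 = 1137/4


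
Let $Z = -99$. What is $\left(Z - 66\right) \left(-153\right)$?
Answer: $25245$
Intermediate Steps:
$\left(Z - 66\right) \left(-153\right) = \left(-99 - 66\right) \left(-153\right) = \left(-165\right) \left(-153\right) = 25245$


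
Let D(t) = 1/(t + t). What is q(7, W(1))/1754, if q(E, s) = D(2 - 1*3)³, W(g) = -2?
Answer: -1/14032 ≈ -7.1266e-5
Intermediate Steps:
D(t) = 1/(2*t)
q(E, s) = -⅛ (q(E, s) = (1/(2*(2 - 1*3)))³ = (1/(2*(2 - 3)))³ = ((½)/(-1))³ = ((½)*(-1))³ = (-½)³ = -⅛)
q(7, W(1))/1754 = -⅛/1754 = (1/1754)*(-⅛) = -1/14032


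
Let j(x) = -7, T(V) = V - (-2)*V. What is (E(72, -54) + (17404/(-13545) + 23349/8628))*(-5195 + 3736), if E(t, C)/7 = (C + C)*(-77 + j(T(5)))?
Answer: -3609391443067549/38955420 ≈ -9.2654e+7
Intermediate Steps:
T(V) = 3*V (T(V) = V + 2*V = 3*V)
E(t, C) = -1176*C (E(t, C) = 7*((C + C)*(-77 - 7)) = 7*((2*C)*(-84)) = 7*(-168*C) = -1176*C)
(E(72, -54) + (17404/(-13545) + 23349/8628))*(-5195 + 3736) = (-1176*(-54) + (17404/(-13545) + 23349/8628))*(-5195 + 3736) = (63504 + (17404*(-1/13545) + 23349*(1/8628)))*(-1459) = (63504 + (-17404/13545 + 7783/2876))*(-1459) = (63504 + 55366831/38955420)*(-1459) = (2473880358511/38955420)*(-1459) = -3609391443067549/38955420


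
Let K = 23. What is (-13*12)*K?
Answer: -3588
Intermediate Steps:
(-13*12)*K = -13*12*23 = -156*23 = -3588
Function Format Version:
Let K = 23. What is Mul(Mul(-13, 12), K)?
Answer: -3588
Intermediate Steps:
Mul(Mul(-13, 12), K) = Mul(Mul(-13, 12), 23) = Mul(-156, 23) = -3588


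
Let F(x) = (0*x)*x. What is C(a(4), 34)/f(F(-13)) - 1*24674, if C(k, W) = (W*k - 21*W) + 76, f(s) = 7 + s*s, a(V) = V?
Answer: -173220/7 ≈ -24746.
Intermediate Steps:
F(x) = 0 (F(x) = 0*x = 0)
f(s) = 7 + s**2
C(k, W) = 76 - 21*W + W*k (C(k, W) = (-21*W + W*k) + 76 = 76 - 21*W + W*k)
C(a(4), 34)/f(F(-13)) - 1*24674 = (76 - 21*34 + 34*4)/(7 + 0**2) - 1*24674 = (76 - 714 + 136)/(7 + 0) - 24674 = -502/7 - 24674 = -173220/7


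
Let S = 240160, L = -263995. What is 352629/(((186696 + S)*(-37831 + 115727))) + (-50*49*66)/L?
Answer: 1075335745182411/1755586548357824 ≈ 0.61252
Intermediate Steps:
352629/(((186696 + S)*(-37831 + 115727))) + (-50*49*66)/L = 352629/(((186696 + 240160)*(-37831 + 115727))) + (-50*49*66)/(-263995) = 352629/((426856*77896)) - 2450*66*(-1/263995) = 352629/33250374976 - 161700*(-1/263995) = 352629*(1/33250374976) + 32340/52799 = 352629/33250374976 + 32340/52799 = 1075335745182411/1755586548357824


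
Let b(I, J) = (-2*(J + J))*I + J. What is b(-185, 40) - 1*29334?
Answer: 306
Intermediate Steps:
b(I, J) = J - 4*I*J (b(I, J) = (-4*J)*I + J = -4*I*J + J = J - 4*I*J)
b(-185, 40) - 1*29334 = 40*(1 - 4*(-185)) - 1*29334 = 40*(1 + 740) - 29334 = 40*741 - 29334 = 29640 - 29334 = 306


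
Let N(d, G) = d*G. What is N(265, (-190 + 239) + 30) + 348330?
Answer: 369265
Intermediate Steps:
N(d, G) = G*d
N(265, (-190 + 239) + 30) + 348330 = ((-190 + 239) + 30)*265 + 348330 = (49 + 30)*265 + 348330 = 79*265 + 348330 = 20935 + 348330 = 369265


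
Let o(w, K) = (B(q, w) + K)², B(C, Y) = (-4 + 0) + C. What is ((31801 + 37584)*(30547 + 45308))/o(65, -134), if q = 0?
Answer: 1754399725/6348 ≈ 2.7637e+5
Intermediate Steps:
B(C, Y) = -4 + C
o(w, K) = (-4 + K)² (o(w, K) = ((-4 + 0) + K)² = (-4 + K)²)
((31801 + 37584)*(30547 + 45308))/o(65, -134) = ((31801 + 37584)*(30547 + 45308))/((-4 - 134)²) = (69385*75855)/((-138)²) = 5263199175/19044 = 5263199175*(1/19044) = 1754399725/6348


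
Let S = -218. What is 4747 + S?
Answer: 4529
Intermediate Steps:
4747 + S = 4747 - 218 = 4529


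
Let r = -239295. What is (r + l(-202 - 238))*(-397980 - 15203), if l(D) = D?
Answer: 99054426505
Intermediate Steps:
(r + l(-202 - 238))*(-397980 - 15203) = (-239295 + (-202 - 238))*(-397980 - 15203) = (-239295 - 440)*(-413183) = -239735*(-413183) = 99054426505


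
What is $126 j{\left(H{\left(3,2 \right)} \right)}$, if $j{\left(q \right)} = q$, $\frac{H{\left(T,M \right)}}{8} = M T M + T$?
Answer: $15120$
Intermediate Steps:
$H{\left(T,M \right)} = 8 T + 8 T M^{2}$ ($H{\left(T,M \right)} = 8 \left(M T M + T\right) = 8 \left(T M^{2} + T\right) = 8 \left(T + T M^{2}\right) = 8 T + 8 T M^{2}$)
$126 j{\left(H{\left(3,2 \right)} \right)} = 126 \cdot 8 \cdot 3 \left(1 + 2^{2}\right) = 126 \cdot 8 \cdot 3 \left(1 + 4\right) = 126 \cdot 8 \cdot 3 \cdot 5 = 126 \cdot 120 = 15120$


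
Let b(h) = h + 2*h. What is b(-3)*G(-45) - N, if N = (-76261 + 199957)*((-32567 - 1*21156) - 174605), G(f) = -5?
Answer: 28243260333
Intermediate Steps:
b(h) = 3*h
N = -28243260288 (N = 123696*((-32567 - 21156) - 174605) = 123696*(-53723 - 174605) = 123696*(-228328) = -28243260288)
b(-3)*G(-45) - N = (3*(-3))*(-5) - 1*(-28243260288) = -9*(-5) + 28243260288 = 45 + 28243260288 = 28243260333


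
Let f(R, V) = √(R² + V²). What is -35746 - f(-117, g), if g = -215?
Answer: -35746 - √59914 ≈ -35991.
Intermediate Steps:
-35746 - f(-117, g) = -35746 - √((-117)² + (-215)²) = -35746 - √(13689 + 46225) = -35746 - √59914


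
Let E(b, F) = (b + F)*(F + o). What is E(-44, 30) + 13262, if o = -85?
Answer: 14032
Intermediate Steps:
E(b, F) = (-85 + F)*(F + b) (E(b, F) = (b + F)*(F - 85) = (F + b)*(-85 + F) = (-85 + F)*(F + b))
E(-44, 30) + 13262 = (30² - 85*30 - 85*(-44) + 30*(-44)) + 13262 = (900 - 2550 + 3740 - 1320) + 13262 = 770 + 13262 = 14032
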